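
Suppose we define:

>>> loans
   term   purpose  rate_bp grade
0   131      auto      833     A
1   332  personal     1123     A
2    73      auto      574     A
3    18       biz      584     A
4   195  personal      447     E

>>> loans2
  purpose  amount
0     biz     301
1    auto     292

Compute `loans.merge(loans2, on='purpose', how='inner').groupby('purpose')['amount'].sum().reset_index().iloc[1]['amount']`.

merge on 'purpose' (how='inner') → 3 rows:
   term purpose  rate_bp grade  amount
0   131    auto      833     A     292
1    73    auto      574     A     292
2    18     biz      584     A     301
group by purpose, sum of amount:
purpose
auto    584
biz     301
Name: amount, dtype: int64
reset_index():
  purpose  amount
0    auto     584
1     biz     301
The value at position 1, column 'amount' is 301.

301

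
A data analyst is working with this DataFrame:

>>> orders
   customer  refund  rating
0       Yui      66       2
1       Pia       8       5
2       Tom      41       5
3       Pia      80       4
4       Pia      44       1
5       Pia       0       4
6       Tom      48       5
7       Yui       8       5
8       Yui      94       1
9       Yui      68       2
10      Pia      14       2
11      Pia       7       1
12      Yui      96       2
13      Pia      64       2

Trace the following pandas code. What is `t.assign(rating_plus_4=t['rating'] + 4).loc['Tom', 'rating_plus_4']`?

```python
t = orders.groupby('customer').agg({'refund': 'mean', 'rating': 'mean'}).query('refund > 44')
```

group by customer: mean(refund), mean(rating):
          refund    rating
customer                  
Pia         31.0  2.714286
Tom         44.5  5.000000
Yui         66.4  2.400000
filter rows where refund > 44:
          refund  rating
customer                
Tom         44.5     5.0
Yui         66.4     2.4
add column rating_plus_4 = t['rating'] + 4:
          refund  rating  rating_plus_4
customer                               
Tom         44.5     5.0            9.0
Yui         66.4     2.4            6.4
So loc['Tom', 'rating_plus_4'] = 9.0.

9.0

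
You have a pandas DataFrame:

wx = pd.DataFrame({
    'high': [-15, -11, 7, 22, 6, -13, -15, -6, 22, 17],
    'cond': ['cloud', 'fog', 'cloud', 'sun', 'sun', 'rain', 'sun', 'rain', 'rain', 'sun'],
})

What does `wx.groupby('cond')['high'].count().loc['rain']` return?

3

group by cond, count of high:
cond
cloud    2
fog      1
rain     3
sun      4
Name: high, dtype: int64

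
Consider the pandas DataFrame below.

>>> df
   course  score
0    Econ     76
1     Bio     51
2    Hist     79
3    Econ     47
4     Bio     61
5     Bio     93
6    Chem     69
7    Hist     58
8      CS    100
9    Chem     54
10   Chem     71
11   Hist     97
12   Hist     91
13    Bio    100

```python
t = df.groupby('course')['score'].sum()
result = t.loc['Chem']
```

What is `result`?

194

group by course, sum of score:
course
Bio     305
CS      100
Chem    194
Econ    123
Hist    325
Name: score, dtype: int64
Hence 194.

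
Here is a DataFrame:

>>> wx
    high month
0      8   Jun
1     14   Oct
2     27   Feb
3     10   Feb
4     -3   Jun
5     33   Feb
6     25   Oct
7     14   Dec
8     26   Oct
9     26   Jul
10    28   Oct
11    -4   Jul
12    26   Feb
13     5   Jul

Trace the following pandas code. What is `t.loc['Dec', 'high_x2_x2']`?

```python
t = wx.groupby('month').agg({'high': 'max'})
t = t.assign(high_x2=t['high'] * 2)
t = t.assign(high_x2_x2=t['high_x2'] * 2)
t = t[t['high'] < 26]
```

group by month, max of high:
       high
month      
Dec      14
Feb      33
Jul      26
Jun       8
Oct      28
add column high_x2 = t['high'] * 2:
       high  high_x2
month               
Dec      14       28
Feb      33       66
Jul      26       52
Jun       8       16
Oct      28       56
add column high_x2_x2 = t['high_x2'] * 2:
       high  high_x2  high_x2_x2
month                           
Dec      14       28          56
Feb      33       66         132
Jul      26       52         104
Jun       8       16          32
Oct      28       56         112
filter rows where high < 26:
       high  high_x2  high_x2_x2
month                           
Dec      14       28          56
Jun       8       16          32
Hence 56.

56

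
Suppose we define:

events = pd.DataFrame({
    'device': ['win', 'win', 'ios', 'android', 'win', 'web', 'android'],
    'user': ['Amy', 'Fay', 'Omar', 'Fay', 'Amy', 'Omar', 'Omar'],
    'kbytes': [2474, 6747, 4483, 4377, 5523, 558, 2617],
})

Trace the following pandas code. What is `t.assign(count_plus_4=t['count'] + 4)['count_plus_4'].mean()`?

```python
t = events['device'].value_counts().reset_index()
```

5.75

value_counts of device:
device
win        3
android    2
ios        1
web        1
Name: count, dtype: int64
reset_index():
    device  count
0      win      3
1  android      2
2      ios      1
3      web      1
add column count_plus_4 = t['count'] + 4:
    device  count  count_plus_4
0      win      3             7
1  android      2             6
2      ios      1             5
3      web      1             5
mean of column 'count_plus_4' → 5.75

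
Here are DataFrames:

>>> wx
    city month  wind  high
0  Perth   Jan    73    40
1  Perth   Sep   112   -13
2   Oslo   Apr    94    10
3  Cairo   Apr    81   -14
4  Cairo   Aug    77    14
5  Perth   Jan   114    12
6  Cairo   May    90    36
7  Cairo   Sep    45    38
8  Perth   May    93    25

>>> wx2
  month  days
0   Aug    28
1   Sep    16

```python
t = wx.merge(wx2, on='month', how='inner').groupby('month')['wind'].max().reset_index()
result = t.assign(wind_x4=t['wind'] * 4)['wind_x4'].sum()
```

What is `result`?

merge on 'month' (how='inner') → 3 rows:
    city month  wind  high  days
0  Perth   Sep   112   -13    16
1  Cairo   Aug    77    14    28
2  Cairo   Sep    45    38    16
group by month, max of wind:
month
Aug     77
Sep    112
Name: wind, dtype: int64
reset_index():
  month  wind
0   Aug    77
1   Sep   112
add column wind_x4 = t['wind'] * 4:
  month  wind  wind_x4
0   Aug    77      308
1   Sep   112      448
Finally, sum of column 'wind_x4' = 756.

756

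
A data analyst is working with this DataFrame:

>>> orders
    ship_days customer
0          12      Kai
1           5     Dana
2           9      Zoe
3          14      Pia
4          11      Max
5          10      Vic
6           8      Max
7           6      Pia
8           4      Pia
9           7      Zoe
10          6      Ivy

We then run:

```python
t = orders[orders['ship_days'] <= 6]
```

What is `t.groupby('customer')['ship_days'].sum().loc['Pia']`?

filter rows where ship_days <= 6:
    ship_days customer
1           5     Dana
7           6      Pia
8           4      Pia
10          6      Ivy
group by customer, sum of ship_days:
customer
Dana     5
Ivy      6
Pia     10
Name: ship_days, dtype: int64
Reading off the value at index 'Pia', we get 10.

10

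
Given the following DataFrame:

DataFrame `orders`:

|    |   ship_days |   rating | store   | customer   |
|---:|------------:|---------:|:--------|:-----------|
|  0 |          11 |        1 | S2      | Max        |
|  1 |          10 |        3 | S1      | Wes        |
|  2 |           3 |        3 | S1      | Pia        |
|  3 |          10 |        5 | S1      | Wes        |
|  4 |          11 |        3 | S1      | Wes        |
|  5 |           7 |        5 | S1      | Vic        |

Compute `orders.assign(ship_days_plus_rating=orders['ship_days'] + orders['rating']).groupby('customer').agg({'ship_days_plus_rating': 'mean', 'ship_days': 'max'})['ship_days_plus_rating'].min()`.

add column ship_days_plus_rating = orders['ship_days'] + orders['rating']:
   ship_days  rating store customer  ship_days_plus_rating
0         11       1    S2      Max                     12
1         10       3    S1      Wes                     13
2          3       3    S1      Pia                      6
3         10       5    S1      Wes                     15
4         11       3    S1      Wes                     14
5          7       5    S1      Vic                     12
group by customer: mean(ship_days_plus_rating), max(ship_days):
          ship_days_plus_rating  ship_days
customer                                  
Max                        12.0         11
Pia                         6.0          3
Vic                        12.0          7
Wes                        14.0         11
Taking the min of column 'ship_days_plus_rating' gives 6.0.

6.0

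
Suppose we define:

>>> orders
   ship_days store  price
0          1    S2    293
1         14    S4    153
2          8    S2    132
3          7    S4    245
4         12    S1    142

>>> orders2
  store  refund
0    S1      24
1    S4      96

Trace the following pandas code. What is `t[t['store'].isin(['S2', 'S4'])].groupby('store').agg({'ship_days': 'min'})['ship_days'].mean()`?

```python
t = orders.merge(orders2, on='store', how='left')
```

4.0

merge on 'store' (how='left') → 5 rows:
   ship_days store  price  refund
0          1    S2    293     NaN
1         14    S4    153    96.0
2          8    S2    132     NaN
3          7    S4    245    96.0
4         12    S1    142    24.0
filter rows where store in ['S2', 'S4']:
   ship_days store  price  refund
0          1    S2    293     NaN
1         14    S4    153    96.0
2          8    S2    132     NaN
3          7    S4    245    96.0
group by store, min of ship_days:
       ship_days
store           
S2             1
S4             7
Hence 4.0.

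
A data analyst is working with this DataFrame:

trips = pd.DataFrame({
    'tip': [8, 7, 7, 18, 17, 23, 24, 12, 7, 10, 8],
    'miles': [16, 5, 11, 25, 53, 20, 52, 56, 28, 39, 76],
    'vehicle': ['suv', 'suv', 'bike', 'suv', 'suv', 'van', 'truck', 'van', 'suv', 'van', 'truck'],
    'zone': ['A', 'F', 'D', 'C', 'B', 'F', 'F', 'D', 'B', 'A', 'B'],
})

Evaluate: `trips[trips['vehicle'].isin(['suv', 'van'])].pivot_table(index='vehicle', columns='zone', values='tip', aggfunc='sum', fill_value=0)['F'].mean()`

15.0

filter rows where vehicle in ['suv', 'van']:
   tip  miles vehicle zone
0    8     16     suv    A
1    7      5     suv    F
3   18     25     suv    C
4   17     53     suv    B
5   23     20     van    F
7   12     56     van    D
8    7     28     suv    B
9   10     39     van    A
pivot: rows=vehicle, cols=zone, sum(tip):
zone      A   B   C   D   F
vehicle                    
suv       8  24  18   0   7
van      10   0   0  12  23
mean of column 'F' → 15.0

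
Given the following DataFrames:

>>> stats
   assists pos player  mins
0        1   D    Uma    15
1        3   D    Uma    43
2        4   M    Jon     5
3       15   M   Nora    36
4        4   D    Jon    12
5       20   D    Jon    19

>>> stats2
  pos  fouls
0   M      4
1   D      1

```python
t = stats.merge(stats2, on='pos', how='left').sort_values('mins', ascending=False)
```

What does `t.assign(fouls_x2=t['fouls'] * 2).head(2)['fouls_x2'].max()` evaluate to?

merge on 'pos' (how='left') → 6 rows:
   assists pos player  mins  fouls
0        1   D    Uma    15      1
1        3   D    Uma    43      1
2        4   M    Jon     5      4
3       15   M   Nora    36      4
4        4   D    Jon    12      1
5       20   D    Jon    19      1
sort by mins descending:
   assists pos player  mins  fouls
1        3   D    Uma    43      1
3       15   M   Nora    36      4
5       20   D    Jon    19      1
0        1   D    Uma    15      1
4        4   D    Jon    12      1
2        4   M    Jon     5      4
add column fouls_x2 = t['fouls'] * 2:
   assists pos player  mins  fouls  fouls_x2
1        3   D    Uma    43      1         2
3       15   M   Nora    36      4         8
5       20   D    Jon    19      1         2
0        1   D    Uma    15      1         2
4        4   D    Jon    12      1         2
2        4   M    Jon     5      4         8
take first 2 rows:
   assists pos player  mins  fouls  fouls_x2
1        3   D    Uma    43      1         2
3       15   M   Nora    36      4         8
Taking the max of column 'fouls_x2' gives 8.

8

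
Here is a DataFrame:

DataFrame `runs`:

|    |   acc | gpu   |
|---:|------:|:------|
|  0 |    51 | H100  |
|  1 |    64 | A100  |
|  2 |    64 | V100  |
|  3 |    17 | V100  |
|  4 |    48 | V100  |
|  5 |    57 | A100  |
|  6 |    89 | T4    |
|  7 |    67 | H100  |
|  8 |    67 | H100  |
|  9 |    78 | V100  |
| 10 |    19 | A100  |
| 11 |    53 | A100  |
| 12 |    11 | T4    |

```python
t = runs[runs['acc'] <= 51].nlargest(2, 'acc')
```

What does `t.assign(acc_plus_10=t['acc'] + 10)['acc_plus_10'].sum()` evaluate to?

119

filter rows where acc <= 51:
    acc   gpu
0    51  H100
3    17  V100
4    48  V100
10   19  A100
12   11    T4
take 2 rows with largest acc:
   acc   gpu
0   51  H100
4   48  V100
add column acc_plus_10 = t['acc'] + 10:
   acc   gpu  acc_plus_10
0   51  H100           61
4   48  V100           58
Reading off the sum of column 'acc_plus_10', we get 119.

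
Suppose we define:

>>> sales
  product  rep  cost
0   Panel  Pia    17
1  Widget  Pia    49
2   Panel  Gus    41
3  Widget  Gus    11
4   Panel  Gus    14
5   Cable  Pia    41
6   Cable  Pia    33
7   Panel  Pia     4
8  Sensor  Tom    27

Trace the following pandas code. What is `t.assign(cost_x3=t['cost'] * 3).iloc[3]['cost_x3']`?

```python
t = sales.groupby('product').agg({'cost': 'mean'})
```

90.0

group by product, mean of cost:
         cost
product      
Cable    37.0
Panel    19.0
Sensor   27.0
Widget   30.0
add column cost_x3 = t['cost'] * 3:
         cost  cost_x3
product               
Cable    37.0    111.0
Panel    19.0     57.0
Sensor   27.0     81.0
Widget   30.0     90.0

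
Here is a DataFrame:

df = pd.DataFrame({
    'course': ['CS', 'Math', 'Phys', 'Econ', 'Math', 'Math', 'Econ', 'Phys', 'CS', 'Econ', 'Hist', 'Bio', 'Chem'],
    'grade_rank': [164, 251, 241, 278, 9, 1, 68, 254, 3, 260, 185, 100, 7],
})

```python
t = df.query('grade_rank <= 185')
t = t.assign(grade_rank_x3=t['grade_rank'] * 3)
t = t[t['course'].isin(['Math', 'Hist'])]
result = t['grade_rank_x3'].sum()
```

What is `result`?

filter rows where grade_rank <= 185:
   course  grade_rank
0      CS         164
4    Math           9
5    Math           1
6    Econ          68
8      CS           3
10   Hist         185
11    Bio         100
12   Chem           7
add column grade_rank_x3 = t['grade_rank'] * 3:
   course  grade_rank  grade_rank_x3
0      CS         164            492
4    Math           9             27
5    Math           1              3
6    Econ          68            204
8      CS           3              9
10   Hist         185            555
11    Bio         100            300
12   Chem           7             21
filter rows where course in ['Math', 'Hist']:
   course  grade_rank  grade_rank_x3
4    Math           9             27
5    Math           1              3
10   Hist         185            555

585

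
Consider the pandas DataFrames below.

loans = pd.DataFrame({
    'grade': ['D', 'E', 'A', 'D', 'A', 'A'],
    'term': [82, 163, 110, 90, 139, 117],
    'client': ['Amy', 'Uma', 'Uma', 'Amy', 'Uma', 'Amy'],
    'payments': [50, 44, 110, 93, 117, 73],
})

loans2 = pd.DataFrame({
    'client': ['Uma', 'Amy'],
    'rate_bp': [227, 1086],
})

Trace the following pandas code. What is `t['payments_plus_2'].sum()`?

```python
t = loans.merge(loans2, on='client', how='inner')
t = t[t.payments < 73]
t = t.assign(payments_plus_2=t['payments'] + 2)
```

merge on 'client' (how='inner') → 6 rows:
  grade  term client  payments  rate_bp
0     D    82    Amy        50     1086
1     E   163    Uma        44      227
2     A   110    Uma       110      227
3     D    90    Amy        93     1086
4     A   139    Uma       117      227
5     A   117    Amy        73     1086
filter rows where payments < 73:
  grade  term client  payments  rate_bp
0     D    82    Amy        50     1086
1     E   163    Uma        44      227
add column payments_plus_2 = t['payments'] + 2:
  grade  term client  payments  rate_bp  payments_plus_2
0     D    82    Amy        50     1086               52
1     E   163    Uma        44      227               46
Then the sum of column 'payments_plus_2': 98

98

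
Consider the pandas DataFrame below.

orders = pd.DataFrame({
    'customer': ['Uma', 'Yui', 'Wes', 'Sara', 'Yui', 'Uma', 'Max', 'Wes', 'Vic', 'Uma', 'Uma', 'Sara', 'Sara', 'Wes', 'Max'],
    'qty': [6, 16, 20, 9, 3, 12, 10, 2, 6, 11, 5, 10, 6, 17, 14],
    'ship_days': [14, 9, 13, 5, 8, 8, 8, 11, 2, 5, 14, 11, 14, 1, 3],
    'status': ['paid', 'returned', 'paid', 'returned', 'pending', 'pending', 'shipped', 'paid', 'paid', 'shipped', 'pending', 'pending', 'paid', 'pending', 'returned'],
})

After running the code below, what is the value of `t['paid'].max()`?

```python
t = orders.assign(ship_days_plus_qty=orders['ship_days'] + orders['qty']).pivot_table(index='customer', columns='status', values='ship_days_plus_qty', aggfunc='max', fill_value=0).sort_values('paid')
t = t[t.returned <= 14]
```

add column ship_days_plus_qty = orders['ship_days'] + orders['qty']:
   customer  qty  ship_days    status  ship_days_plus_qty
0       Uma    6         14      paid                  20
1       Yui   16          9  returned                  25
2       Wes   20         13      paid                  33
3      Sara    9          5  returned                  14
4       Yui    3          8   pending                  11
5       Uma   12          8   pending                  20
6       Max   10          8   shipped                  18
7       Wes    2         11      paid                  13
8       Vic    6          2      paid                   8
9       Uma   11          5   shipped                  16
10      Uma    5         14   pending                  19
11     Sara   10         11   pending                  21
12     Sara    6         14      paid                  20
13      Wes   17          1   pending                  18
14      Max   14          3  returned                  17
pivot: rows=customer, cols=status, max(ship_days_plus_qty):
status    paid  pending  returned  shipped
customer                                  
Max          0        0        17       18
Sara        20       21        14        0
Uma         20       20         0       16
Vic          8        0         0        0
Wes         33       18         0        0
Yui          0       11        25        0
sort by paid:
status    paid  pending  returned  shipped
customer                                  
Max          0        0        17       18
Yui          0       11        25        0
Vic          8        0         0        0
Sara        20       21        14        0
Uma         20       20         0       16
Wes         33       18         0        0
filter rows where returned <= 14:
status    paid  pending  returned  shipped
customer                                  
Vic          8        0         0        0
Sara        20       21        14        0
Uma         20       20         0       16
Wes         33       18         0        0
Then the max of column 'paid': 33

33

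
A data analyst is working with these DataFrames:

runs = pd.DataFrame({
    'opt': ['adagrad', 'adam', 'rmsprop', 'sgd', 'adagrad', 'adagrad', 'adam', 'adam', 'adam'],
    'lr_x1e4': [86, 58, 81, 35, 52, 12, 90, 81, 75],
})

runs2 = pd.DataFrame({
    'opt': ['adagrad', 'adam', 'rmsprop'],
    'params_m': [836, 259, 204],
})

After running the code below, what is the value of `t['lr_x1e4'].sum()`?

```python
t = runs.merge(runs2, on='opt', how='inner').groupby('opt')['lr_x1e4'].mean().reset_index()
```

merge on 'opt' (how='inner') → 8 rows:
       opt  lr_x1e4  params_m
0  adagrad       86       836
1     adam       58       259
2  rmsprop       81       204
3  adagrad       52       836
4  adagrad       12       836
5     adam       90       259
6     adam       81       259
7     adam       75       259
group by opt, mean of lr_x1e4:
opt
adagrad    50.0
adam       76.0
rmsprop    81.0
Name: lr_x1e4, dtype: float64
reset_index():
       opt  lr_x1e4
0  adagrad     50.0
1     adam     76.0
2  rmsprop     81.0
Hence 207.0.

207.0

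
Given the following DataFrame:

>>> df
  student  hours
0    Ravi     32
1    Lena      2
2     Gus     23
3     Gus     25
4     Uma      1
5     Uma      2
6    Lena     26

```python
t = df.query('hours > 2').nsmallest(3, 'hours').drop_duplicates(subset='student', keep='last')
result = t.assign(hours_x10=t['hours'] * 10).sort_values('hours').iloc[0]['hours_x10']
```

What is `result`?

filter rows where hours > 2:
  student  hours
0    Ravi     32
2     Gus     23
3     Gus     25
6    Lena     26
take 3 rows with smallest hours:
  student  hours
2     Gus     23
3     Gus     25
6    Lena     26
drop duplicate student (keep=last):
  student  hours
3     Gus     25
6    Lena     26
add column hours_x10 = t['hours'] * 10:
  student  hours  hours_x10
3     Gus     25        250
6    Lena     26        260
sort by hours:
  student  hours  hours_x10
3     Gus     25        250
6    Lena     26        260
Reading off the value at position 0, column 'hours_x10', we get 250.

250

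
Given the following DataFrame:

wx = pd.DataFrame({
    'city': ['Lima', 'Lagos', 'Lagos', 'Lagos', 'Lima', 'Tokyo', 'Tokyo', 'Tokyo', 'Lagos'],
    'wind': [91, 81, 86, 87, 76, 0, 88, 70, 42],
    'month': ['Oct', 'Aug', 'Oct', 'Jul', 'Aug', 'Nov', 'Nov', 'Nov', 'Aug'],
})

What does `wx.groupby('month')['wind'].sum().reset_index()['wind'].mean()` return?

group by month, sum of wind:
month
Aug    199
Jul     87
Nov    158
Oct    177
Name: wind, dtype: int64
reset_index():
  month  wind
0   Aug   199
1   Jul    87
2   Nov   158
3   Oct   177
Hence 155.25.

155.25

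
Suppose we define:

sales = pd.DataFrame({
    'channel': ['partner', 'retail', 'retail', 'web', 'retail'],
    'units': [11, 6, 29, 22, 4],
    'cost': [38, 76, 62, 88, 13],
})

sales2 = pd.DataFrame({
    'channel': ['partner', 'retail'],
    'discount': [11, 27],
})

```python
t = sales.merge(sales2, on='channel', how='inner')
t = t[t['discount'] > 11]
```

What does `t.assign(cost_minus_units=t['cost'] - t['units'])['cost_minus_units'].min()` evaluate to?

9

merge on 'channel' (how='inner') → 4 rows:
   channel  units  cost  discount
0  partner     11    38        11
1   retail      6    76        27
2   retail     29    62        27
3   retail      4    13        27
filter rows where discount > 11:
  channel  units  cost  discount
1  retail      6    76        27
2  retail     29    62        27
3  retail      4    13        27
add column cost_minus_units = t['cost'] - t['units']:
  channel  units  cost  discount  cost_minus_units
1  retail      6    76        27                70
2  retail     29    62        27                33
3  retail      4    13        27                 9
Then the min of column 'cost_minus_units': 9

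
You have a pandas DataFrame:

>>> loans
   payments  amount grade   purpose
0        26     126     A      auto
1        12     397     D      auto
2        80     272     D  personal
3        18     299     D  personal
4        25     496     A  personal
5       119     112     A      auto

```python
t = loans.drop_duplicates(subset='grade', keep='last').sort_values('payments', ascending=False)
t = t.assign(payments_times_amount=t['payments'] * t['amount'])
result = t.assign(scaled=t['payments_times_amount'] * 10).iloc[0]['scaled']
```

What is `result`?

133280

drop duplicate grade (keep=last):
   payments  amount grade   purpose
3        18     299     D  personal
5       119     112     A      auto
sort by payments descending:
   payments  amount grade   purpose
5       119     112     A      auto
3        18     299     D  personal
add column payments_times_amount = t['payments'] * t['amount']:
   payments  amount grade   purpose  payments_times_amount
5       119     112     A      auto                  13328
3        18     299     D  personal                   5382
add column scaled = t['payments_times_amount'] * 10:
   payments  amount grade   purpose  payments_times_amount  scaled
5       119     112     A      auto                  13328  133280
3        18     299     D  personal                   5382   53820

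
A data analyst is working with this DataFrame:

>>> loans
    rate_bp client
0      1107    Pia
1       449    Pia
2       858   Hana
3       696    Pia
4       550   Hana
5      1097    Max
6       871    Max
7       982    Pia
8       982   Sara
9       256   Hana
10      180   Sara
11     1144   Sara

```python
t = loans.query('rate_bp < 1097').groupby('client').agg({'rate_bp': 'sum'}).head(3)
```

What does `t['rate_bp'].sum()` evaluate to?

4662

filter rows where rate_bp < 1097:
    rate_bp client
1       449    Pia
2       858   Hana
3       696    Pia
4       550   Hana
6       871    Max
7       982    Pia
8       982   Sara
9       256   Hana
10      180   Sara
group by client, sum of rate_bp:
        rate_bp
client         
Hana       1664
Max         871
Pia        2127
Sara       1162
take first 3 rows:
        rate_bp
client         
Hana       1664
Max         871
Pia        2127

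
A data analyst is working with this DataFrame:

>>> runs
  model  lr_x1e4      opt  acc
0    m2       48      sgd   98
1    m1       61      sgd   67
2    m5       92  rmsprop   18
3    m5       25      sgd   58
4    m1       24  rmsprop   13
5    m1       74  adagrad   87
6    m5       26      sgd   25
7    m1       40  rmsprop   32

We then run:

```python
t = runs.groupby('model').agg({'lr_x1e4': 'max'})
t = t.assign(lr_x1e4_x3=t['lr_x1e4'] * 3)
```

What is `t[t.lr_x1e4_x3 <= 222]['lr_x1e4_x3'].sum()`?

366

group by model, max of lr_x1e4:
       lr_x1e4
model         
m1          74
m2          48
m5          92
add column lr_x1e4_x3 = t['lr_x1e4'] * 3:
       lr_x1e4  lr_x1e4_x3
model                     
m1          74         222
m2          48         144
m5          92         276
filter rows where lr_x1e4_x3 <= 222:
       lr_x1e4  lr_x1e4_x3
model                     
m1          74         222
m2          48         144
Then the sum of column 'lr_x1e4_x3': 366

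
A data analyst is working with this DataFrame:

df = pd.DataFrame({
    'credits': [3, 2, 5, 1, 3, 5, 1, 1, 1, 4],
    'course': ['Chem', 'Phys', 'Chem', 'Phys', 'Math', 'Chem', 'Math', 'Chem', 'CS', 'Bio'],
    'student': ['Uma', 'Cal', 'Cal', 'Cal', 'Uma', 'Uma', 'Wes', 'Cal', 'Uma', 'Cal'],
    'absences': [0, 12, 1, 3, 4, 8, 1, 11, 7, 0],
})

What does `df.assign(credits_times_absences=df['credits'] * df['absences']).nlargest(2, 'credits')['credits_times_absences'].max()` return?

40

add column credits_times_absences = df['credits'] * df['absences']:
   credits course student  absences  credits_times_absences
0        3   Chem     Uma         0                       0
1        2   Phys     Cal        12                      24
2        5   Chem     Cal         1                       5
3        1   Phys     Cal         3                       3
4        3   Math     Uma         4                      12
5        5   Chem     Uma         8                      40
6        1   Math     Wes         1                       1
7        1   Chem     Cal        11                      11
8        1     CS     Uma         7                       7
9        4    Bio     Cal         0                       0
take 2 rows with largest credits:
   credits course student  absences  credits_times_absences
2        5   Chem     Cal         1                       5
5        5   Chem     Uma         8                      40
max of column 'credits_times_absences' → 40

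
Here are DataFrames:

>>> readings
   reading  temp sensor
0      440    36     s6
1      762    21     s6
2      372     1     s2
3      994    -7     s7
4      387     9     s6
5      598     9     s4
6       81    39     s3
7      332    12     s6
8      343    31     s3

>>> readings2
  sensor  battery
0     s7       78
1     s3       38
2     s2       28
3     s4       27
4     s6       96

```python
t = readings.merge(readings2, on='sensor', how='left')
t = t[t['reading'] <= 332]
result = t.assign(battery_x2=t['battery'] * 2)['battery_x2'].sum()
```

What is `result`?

268

merge on 'sensor' (how='left') → 9 rows:
   reading  temp sensor  battery
0      440    36     s6       96
1      762    21     s6       96
2      372     1     s2       28
3      994    -7     s7       78
4      387     9     s6       96
5      598     9     s4       27
6       81    39     s3       38
7      332    12     s6       96
8      343    31     s3       38
filter rows where reading <= 332:
   reading  temp sensor  battery
6       81    39     s3       38
7      332    12     s6       96
add column battery_x2 = t['battery'] * 2:
   reading  temp sensor  battery  battery_x2
6       81    39     s3       38          76
7      332    12     s6       96         192
sum of column 'battery_x2' → 268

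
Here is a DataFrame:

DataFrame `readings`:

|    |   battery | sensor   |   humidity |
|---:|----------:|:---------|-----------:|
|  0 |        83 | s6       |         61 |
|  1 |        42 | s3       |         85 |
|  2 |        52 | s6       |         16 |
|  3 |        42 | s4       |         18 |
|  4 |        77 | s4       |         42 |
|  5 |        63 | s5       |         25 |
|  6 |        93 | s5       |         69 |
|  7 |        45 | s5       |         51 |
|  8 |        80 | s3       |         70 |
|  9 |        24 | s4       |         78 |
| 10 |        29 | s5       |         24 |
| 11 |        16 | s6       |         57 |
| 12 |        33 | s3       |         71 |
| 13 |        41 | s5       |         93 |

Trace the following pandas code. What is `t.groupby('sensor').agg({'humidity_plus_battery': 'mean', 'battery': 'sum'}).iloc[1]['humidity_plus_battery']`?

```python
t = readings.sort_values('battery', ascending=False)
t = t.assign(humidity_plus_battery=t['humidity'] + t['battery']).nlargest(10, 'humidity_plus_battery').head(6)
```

119.0

sort by battery descending:
    battery sensor  humidity
6        93     s5        69
0        83     s6        61
8        80     s3        70
4        77     s4        42
5        63     s5        25
2        52     s6        16
7        45     s5        51
1        42     s3        85
3        42     s4        18
13       41     s5        93
12       33     s3        71
10       29     s5        24
9        24     s4        78
11       16     s6        57
add column humidity_plus_battery = t['humidity'] + t['battery']:
    battery sensor  humidity  humidity_plus_battery
6        93     s5        69                    162
0        83     s6        61                    144
8        80     s3        70                    150
4        77     s4        42                    119
5        63     s5        25                     88
2        52     s6        16                     68
7        45     s5        51                     96
1        42     s3        85                    127
3        42     s4        18                     60
13       41     s5        93                    134
12       33     s3        71                    104
10       29     s5        24                     53
9        24     s4        78                    102
11       16     s6        57                     73
take 10 rows with largest humidity_plus_battery:
    battery sensor  humidity  humidity_plus_battery
6        93     s5        69                    162
8        80     s3        70                    150
0        83     s6        61                    144
13       41     s5        93                    134
1        42     s3        85                    127
4        77     s4        42                    119
12       33     s3        71                    104
9        24     s4        78                    102
7        45     s5        51                     96
5        63     s5        25                     88
take first 6 rows:
    battery sensor  humidity  humidity_plus_battery
6        93     s5        69                    162
8        80     s3        70                    150
0        83     s6        61                    144
13       41     s5        93                    134
1        42     s3        85                    127
4        77     s4        42                    119
group by sensor: mean(humidity_plus_battery), sum(battery):
        humidity_plus_battery  battery
sensor                                
s3                      138.5      122
s4                      119.0       77
s5                      148.0      134
s6                      144.0       83
Then the value at position 1, column 'humidity_plus_battery': 119.0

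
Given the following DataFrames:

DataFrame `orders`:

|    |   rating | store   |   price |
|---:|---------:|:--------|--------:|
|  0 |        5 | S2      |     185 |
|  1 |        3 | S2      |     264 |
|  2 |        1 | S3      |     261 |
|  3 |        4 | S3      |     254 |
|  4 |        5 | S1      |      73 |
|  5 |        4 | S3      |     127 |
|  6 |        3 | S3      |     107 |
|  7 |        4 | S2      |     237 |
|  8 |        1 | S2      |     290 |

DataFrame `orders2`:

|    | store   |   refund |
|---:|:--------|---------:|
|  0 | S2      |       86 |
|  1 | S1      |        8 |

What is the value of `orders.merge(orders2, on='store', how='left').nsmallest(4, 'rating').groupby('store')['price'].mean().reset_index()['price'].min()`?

merge on 'store' (how='left') → 9 rows:
   rating store  price  refund
0       5    S2    185    86.0
1       3    S2    264    86.0
2       1    S3    261     NaN
3       4    S3    254     NaN
4       5    S1     73     8.0
5       4    S3    127     NaN
6       3    S3    107     NaN
7       4    S2    237    86.0
8       1    S2    290    86.0
take 4 rows with smallest rating:
   rating store  price  refund
2       1    S3    261     NaN
8       1    S2    290    86.0
1       3    S2    264    86.0
6       3    S3    107     NaN
group by store, mean of price:
store
S2    277.0
S3    184.0
Name: price, dtype: float64
reset_index():
  store  price
0    S2  277.0
1    S3  184.0
min of column 'price' → 184.0

184.0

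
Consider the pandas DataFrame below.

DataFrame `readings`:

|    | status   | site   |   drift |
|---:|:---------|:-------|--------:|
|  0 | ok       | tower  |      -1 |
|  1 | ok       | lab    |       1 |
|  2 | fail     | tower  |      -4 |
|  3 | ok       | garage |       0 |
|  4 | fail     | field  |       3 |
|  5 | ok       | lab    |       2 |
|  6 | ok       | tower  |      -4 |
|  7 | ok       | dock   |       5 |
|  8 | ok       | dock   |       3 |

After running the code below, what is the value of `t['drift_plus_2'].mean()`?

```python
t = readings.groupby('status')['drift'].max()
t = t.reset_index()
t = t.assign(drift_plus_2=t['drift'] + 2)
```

group by status, max of drift:
status
fail    3
ok      5
Name: drift, dtype: int64
reset_index():
  status  drift
0   fail      3
1     ok      5
add column drift_plus_2 = t['drift'] + 2:
  status  drift  drift_plus_2
0   fail      3             5
1     ok      5             7
Taking the mean of column 'drift_plus_2' gives 6.0.

6.0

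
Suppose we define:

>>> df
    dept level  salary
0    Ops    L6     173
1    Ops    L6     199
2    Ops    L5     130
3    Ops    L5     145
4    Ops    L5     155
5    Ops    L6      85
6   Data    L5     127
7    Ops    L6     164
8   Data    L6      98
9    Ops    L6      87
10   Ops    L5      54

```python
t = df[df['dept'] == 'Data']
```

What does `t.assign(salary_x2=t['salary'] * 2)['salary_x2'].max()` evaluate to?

filter rows where dept == 'Data':
   dept level  salary
6  Data    L5     127
8  Data    L6      98
add column salary_x2 = t['salary'] * 2:
   dept level  salary  salary_x2
6  Data    L5     127        254
8  Data    L6      98        196
The max of column 'salary_x2' is 254.

254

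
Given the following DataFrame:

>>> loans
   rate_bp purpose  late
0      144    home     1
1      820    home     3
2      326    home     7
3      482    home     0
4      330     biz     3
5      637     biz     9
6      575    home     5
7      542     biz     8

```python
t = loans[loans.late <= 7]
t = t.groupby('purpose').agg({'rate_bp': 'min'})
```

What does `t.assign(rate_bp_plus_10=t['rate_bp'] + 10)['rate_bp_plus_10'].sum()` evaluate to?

494

filter rows where late <= 7:
   rate_bp purpose  late
0      144    home     1
1      820    home     3
2      326    home     7
3      482    home     0
4      330     biz     3
6      575    home     5
group by purpose, min of rate_bp:
         rate_bp
purpose         
biz          330
home         144
add column rate_bp_plus_10 = t['rate_bp'] + 10:
         rate_bp  rate_bp_plus_10
purpose                          
biz          330              340
home         144              154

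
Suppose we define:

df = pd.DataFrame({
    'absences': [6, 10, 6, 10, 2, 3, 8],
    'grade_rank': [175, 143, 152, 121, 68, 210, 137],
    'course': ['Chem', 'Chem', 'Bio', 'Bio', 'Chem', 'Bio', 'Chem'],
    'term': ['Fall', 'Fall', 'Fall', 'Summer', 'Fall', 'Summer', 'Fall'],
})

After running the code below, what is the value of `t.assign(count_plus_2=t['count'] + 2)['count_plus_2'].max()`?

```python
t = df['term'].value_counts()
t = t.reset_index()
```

value_counts of term:
term
Fall      5
Summer    2
Name: count, dtype: int64
reset_index():
     term  count
0    Fall      5
1  Summer      2
add column count_plus_2 = t['count'] + 2:
     term  count  count_plus_2
0    Fall      5             7
1  Summer      2             4
Finally, max of column 'count_plus_2' = 7.

7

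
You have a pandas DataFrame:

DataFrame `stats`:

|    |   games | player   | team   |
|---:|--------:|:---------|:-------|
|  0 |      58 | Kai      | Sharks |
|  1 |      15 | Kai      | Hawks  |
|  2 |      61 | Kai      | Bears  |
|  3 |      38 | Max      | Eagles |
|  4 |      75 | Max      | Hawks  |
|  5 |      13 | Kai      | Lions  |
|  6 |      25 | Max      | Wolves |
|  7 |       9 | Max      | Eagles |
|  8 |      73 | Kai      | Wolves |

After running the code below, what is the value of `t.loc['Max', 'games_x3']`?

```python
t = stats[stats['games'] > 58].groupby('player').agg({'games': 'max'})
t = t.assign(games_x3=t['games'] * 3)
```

filter rows where games > 58:
   games player    team
2     61    Kai   Bears
4     75    Max   Hawks
8     73    Kai  Wolves
group by player, max of games:
        games
player       
Kai        73
Max        75
add column games_x3 = t['games'] * 3:
        games  games_x3
player                 
Kai        73       219
Max        75       225
The value at row 'Max', column 'games_x3' is 225.

225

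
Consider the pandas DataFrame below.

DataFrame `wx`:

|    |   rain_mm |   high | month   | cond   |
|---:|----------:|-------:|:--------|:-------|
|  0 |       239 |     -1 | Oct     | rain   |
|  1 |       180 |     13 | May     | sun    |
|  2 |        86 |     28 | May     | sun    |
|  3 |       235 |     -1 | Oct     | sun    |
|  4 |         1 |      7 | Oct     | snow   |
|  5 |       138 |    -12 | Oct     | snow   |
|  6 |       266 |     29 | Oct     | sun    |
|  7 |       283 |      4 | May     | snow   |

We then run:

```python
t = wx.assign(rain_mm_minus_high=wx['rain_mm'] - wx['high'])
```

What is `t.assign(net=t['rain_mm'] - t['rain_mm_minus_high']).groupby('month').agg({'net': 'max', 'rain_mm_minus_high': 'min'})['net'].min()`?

28

add column rain_mm_minus_high = wx['rain_mm'] - wx['high']:
   rain_mm  high month  cond  rain_mm_minus_high
0      239    -1   Oct  rain                 240
1      180    13   May   sun                 167
2       86    28   May   sun                  58
3      235    -1   Oct   sun                 236
4        1     7   Oct  snow                  -6
5      138   -12   Oct  snow                 150
6      266    29   Oct   sun                 237
7      283     4   May  snow                 279
add column net = t['rain_mm'] - t['rain_mm_minus_high']:
   rain_mm  high month  cond  rain_mm_minus_high  net
0      239    -1   Oct  rain                 240   -1
1      180    13   May   sun                 167   13
2       86    28   May   sun                  58   28
3      235    -1   Oct   sun                 236   -1
4        1     7   Oct  snow                  -6    7
5      138   -12   Oct  snow                 150  -12
6      266    29   Oct   sun                 237   29
7      283     4   May  snow                 279    4
group by month: max(net), min(rain_mm_minus_high):
       net  rain_mm_minus_high
month                         
May     28                  58
Oct     29                  -6
So min() = 28.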